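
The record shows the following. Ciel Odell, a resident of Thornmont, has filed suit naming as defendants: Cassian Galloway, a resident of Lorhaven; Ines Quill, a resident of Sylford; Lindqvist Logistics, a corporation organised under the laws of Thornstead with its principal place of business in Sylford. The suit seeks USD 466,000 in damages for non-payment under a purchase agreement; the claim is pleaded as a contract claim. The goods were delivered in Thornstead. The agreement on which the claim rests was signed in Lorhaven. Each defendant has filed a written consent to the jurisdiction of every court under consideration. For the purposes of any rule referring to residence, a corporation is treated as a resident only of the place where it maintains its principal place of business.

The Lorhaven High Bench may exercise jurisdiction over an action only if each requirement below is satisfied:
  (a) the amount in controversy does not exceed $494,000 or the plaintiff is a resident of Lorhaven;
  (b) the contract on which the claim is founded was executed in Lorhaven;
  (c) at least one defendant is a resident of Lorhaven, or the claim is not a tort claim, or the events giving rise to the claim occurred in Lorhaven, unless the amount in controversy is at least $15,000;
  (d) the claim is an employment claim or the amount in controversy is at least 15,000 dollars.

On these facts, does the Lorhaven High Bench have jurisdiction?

The Lorhaven High Bench:
  (a) The amount in controversy is 466,000 dollars, within the USD 494,000 ceiling, so one alternative holds. Condition met.
  (b) The contract was executed in Lorhaven. Satisfied.
  (c) Cassian Galloway resides in Lorhaven, so one alternative holds. Condition met.
  (d) The amount in controversy is 466,000 dollars, which meets the USD 15,000 floor, so one alternative holds. Satisfied.
  → Jurisdiction lies.

Yes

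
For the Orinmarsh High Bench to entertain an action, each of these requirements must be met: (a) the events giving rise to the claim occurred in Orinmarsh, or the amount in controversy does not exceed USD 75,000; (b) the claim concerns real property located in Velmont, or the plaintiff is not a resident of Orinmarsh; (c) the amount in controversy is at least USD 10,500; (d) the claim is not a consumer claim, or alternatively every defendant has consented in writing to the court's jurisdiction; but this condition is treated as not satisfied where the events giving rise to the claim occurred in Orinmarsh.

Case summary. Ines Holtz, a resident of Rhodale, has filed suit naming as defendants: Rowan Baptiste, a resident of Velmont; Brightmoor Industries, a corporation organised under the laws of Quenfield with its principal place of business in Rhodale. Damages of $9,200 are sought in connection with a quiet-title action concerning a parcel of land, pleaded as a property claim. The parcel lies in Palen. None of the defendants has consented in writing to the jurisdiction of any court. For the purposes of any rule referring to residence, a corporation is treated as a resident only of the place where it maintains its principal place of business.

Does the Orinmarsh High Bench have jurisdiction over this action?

No

The Orinmarsh High Bench:
  (a) The amount in controversy is USD 9,200, within the $75,000 ceiling, so this disjunct is met. Condition met.
  (b) The plaintiff resides in Rhodale, which is not Orinmarsh, so this disjunct is met. Satisfied.
  (c) The amount in controversy is 9,200 dollars, below the 10,500 dollars floor. Fails.
  (d) The claim is a property claim, not a consumer claim, which satisfies one of the alternatives. The carve-out does not apply: the operative events occurred in Palen, not Orinmarsh. Met.
  → Not every requirement is met — no jurisdiction.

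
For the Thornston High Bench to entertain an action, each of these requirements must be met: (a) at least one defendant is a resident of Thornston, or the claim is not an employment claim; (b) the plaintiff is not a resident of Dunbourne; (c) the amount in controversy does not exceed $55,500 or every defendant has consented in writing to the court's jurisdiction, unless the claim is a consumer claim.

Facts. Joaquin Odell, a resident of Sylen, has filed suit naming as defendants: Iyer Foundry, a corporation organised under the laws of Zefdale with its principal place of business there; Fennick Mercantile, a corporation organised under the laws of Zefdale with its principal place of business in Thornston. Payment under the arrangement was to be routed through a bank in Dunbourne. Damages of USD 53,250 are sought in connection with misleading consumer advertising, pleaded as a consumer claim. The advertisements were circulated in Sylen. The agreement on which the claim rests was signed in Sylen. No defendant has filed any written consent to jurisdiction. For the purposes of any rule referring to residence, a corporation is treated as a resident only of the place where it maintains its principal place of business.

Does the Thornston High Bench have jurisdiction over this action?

Yes

The Thornston High Bench:
  (a) Fennick Mercantile resides in Thornston, so this disjunct is met. Met.
  (b) The plaintiff resides in Sylen, which is not Dunbourne. Met.
  (c) The amount in controversy is 53,250 dollars, within the $55,500 ceiling, so one alternative holds. Condition met.
  → Jurisdiction lies.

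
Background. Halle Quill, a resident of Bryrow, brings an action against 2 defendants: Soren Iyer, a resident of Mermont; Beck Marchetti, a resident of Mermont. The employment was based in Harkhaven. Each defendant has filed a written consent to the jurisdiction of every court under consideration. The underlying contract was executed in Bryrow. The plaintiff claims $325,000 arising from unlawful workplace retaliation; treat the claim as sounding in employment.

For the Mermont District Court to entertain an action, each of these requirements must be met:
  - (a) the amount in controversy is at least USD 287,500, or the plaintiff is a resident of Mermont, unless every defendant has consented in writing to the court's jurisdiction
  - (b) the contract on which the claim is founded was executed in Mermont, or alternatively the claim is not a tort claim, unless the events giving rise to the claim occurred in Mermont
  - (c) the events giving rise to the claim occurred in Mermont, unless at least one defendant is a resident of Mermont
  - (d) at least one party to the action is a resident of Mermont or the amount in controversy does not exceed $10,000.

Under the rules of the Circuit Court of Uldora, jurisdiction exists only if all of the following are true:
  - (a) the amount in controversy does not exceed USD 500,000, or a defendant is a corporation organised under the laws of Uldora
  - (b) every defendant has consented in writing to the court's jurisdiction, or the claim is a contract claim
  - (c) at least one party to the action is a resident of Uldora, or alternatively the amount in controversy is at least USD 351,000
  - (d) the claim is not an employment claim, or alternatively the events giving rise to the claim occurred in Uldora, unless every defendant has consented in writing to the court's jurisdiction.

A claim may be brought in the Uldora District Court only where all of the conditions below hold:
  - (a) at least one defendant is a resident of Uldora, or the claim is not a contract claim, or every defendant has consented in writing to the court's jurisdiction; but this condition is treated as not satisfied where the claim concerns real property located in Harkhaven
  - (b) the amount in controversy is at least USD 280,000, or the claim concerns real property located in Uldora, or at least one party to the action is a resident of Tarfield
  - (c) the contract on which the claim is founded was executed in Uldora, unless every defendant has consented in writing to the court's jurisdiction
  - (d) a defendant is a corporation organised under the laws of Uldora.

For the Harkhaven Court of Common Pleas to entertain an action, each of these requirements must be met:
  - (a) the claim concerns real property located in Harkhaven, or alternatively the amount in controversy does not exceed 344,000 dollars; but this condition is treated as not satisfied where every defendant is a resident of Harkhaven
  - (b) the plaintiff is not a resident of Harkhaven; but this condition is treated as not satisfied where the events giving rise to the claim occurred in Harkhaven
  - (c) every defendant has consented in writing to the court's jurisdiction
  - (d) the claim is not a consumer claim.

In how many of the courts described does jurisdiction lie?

1

The Mermont District Court:
  (a) The amount in controversy is 325,000 dollars, which meets the $287,500 floor, which satisfies one of the alternatives. Met.
  (b) The claim is an employment claim, not a tort claim — that alternative is enough. Met.
  (c) The operative events occurred in Harkhaven, not Mermont. However, Soren Iyer resides in Mermont, so the 'unless' proviso supplies this condition. Satisfied.
  (d) Soren Iyer resides in Mermont, which satisfies one of the alternatives. Satisfied.
  → Every requirement is satisfied — jurisdiction.
The Circuit Court of Uldora:
  (a) The amount in controversy is USD 325,000, within the $500,000 ceiling — that alternative is enough. Condition met.
  (b) Every defendant has filed written consent, which satisfies one of the alternatives. Satisfied.
  (c) No party resides in Uldora; the amount in controversy is USD 325,000, below the USD 351,000 floor — none of the alternatives is met. Not met.
  (d) The claim is an employment claim; the operative events occurred in Harkhaven, not Uldora — none of the alternatives is met. However, every defendant has filed written consent, so the 'unless' proviso supplies this condition. Condition met.
  → Not every requirement is met — no jurisdiction.
The Uldora District Court:
  (a) The claim is an employment claim, not a contract claim, which satisfies one of the alternatives. The exception is not triggered, since the claim does not concern real property. Met.
  (b) The amount in controversy is $325,000, which meets the 280,000 dollars floor, so this disjunct is met. Condition met.
  (c) The contract was executed in Bryrow, not Uldora. The proviso rescues it, though: every defendant has filed written consent. Met.
  (d) No defendant is a corporation. Not satisfied.
  → The court lacks jurisdiction.
The Harkhaven Court of Common Pleas:
  (a) The amount in controversy is USD 325,000, within the 344,000 dollars ceiling — that alternative is enough. The exception is not triggered, since the defendants reside as follows — Soren Iyer in Mermont, Beck Marchetti in Mermont — not all in Harkhaven. Condition met.
  (b) The plaintiff resides in Bryrow, which is not Harkhaven. But the operative events occurred in Harkhaven, triggering the carve-out and defeating this condition. Fails.
  (c) Every defendant has filed written consent. Met.
  (d) The claim is an employment claim, not a consumer claim. Condition met.
  → No jurisdiction.
Courts with jurisdiction: the Mermont District Court — 1 in total.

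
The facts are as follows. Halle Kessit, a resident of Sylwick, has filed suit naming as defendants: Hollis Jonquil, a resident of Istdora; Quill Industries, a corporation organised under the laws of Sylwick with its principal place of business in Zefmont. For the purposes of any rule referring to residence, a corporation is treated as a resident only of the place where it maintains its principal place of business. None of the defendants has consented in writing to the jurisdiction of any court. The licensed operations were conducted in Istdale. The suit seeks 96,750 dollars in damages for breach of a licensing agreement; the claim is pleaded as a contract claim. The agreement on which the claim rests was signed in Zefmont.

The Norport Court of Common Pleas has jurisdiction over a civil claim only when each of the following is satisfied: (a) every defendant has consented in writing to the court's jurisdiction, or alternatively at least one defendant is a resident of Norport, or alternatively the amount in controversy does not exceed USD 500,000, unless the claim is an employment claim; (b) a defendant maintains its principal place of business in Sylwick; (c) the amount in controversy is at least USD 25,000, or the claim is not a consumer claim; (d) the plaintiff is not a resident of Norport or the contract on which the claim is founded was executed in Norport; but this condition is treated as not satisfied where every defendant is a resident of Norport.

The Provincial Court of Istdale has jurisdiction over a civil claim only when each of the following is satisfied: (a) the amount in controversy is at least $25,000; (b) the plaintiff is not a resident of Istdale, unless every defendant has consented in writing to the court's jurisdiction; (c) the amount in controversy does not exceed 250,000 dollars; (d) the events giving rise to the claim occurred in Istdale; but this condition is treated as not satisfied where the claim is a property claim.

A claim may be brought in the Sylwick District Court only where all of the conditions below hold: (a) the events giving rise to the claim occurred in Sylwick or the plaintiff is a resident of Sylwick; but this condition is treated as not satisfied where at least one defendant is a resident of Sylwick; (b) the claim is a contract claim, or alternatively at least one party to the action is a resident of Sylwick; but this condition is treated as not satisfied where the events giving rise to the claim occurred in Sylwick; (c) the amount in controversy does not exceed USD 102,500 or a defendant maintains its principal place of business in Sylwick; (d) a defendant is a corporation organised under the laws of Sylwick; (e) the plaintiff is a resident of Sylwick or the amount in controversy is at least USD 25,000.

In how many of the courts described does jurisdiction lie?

The Norport Court of Common Pleas:
  (a) The amount in controversy is USD 96,750, within the 500,000 dollars ceiling, so this disjunct is met. Met.
  (b) The corporate defendant(s) have their principal place of business in Zefmont, not Sylwick. Condition not met.
  (c) The amount in controversy is $96,750, which meets the USD 25,000 floor, so one alternative holds. Satisfied.
  (d) The plaintiff resides in Sylwick, which is not Norport, so one alternative holds. The exception is not triggered, since the defendants reside as follows — Hollis Jonquil in Istdora, Quill Industries in Zefmont — not all in Norport. Condition met.
  → Not every requirement is met — no jurisdiction.
The Provincial Court of Istdale:
  (a) The amount in controversy is $96,750, which meets the $25,000 floor. Satisfied.
  (b) The plaintiff resides in Sylwick, which is not Istdale. Condition met.
  (c) The amount in controversy is 96,750 dollars, within the USD 250,000 ceiling. Met.
  (d) The operative events occurred in Istdale. The carve-out does not apply: the claim is a contract claim, not a property claim. Condition met.
  → Jurisdiction lies.
The Sylwick District Court:
  (a) The plaintiff resides in Sylwick, so one alternative holds. And the carve-out is inapplicable — no defendant resides in Sylwick (they reside in Istdora, Zefmont). Met.
  (b) The claim is a contract claim — that alternative is enough. The exception is not triggered, since the operative events occurred in Istdale, not Sylwick. Met.
  (c) The amount in controversy is USD 96,750, within the $102,500 ceiling — that alternative is enough. Condition met.
  (d) Quill Industries is organised under the laws of Sylwick. Condition met.
  (e) The plaintiff resides in Sylwick, so this disjunct is met. Satisfied.
  → Every requirement is satisfied — jurisdiction.
Courts with jurisdiction: the Provincial Court of Istdale, the Sylwick District Court — 2 in total.

2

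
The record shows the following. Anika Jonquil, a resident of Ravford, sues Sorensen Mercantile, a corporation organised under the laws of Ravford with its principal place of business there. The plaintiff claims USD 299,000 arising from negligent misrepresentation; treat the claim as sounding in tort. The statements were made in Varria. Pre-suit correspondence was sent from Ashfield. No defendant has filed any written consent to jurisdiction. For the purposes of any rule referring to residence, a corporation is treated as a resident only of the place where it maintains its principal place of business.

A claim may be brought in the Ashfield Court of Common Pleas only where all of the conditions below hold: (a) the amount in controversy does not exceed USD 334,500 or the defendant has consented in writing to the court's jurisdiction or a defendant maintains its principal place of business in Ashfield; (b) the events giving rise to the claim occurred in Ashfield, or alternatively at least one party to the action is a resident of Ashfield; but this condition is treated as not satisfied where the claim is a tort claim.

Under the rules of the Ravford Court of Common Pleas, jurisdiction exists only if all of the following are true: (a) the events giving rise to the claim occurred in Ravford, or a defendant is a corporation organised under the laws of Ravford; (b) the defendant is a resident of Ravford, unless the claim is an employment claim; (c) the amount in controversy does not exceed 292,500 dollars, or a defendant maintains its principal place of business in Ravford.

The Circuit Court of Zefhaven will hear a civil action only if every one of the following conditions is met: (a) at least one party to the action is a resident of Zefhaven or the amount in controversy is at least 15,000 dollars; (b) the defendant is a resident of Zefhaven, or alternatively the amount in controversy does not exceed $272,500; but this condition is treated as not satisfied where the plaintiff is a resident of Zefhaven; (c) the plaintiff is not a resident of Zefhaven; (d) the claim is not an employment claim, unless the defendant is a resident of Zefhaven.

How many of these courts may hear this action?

The Ashfield Court of Common Pleas:
  (a) The amount in controversy is 299,000 dollars, within the 334,500 dollars ceiling, so this disjunct is met. Condition met.
  (b) The operative events occurred in Varria, not Ashfield; no party resides in Ashfield — no alternative holds. Condition not met.
  → No jurisdiction.
The Ravford Court of Common Pleas:
  (a) Sorensen Mercantile is organised under the laws of Ravford, which satisfies one of the alternatives. Satisfied.
  (b) The defendant resides in Ravford. Met.
  (c) Sorensen Mercantile has its principal place of business in Ravford, so one alternative holds. Met.
  → All conditions met; jurisdiction exists.
The Circuit Court of Zefhaven:
  (a) The amount in controversy is USD 299,000, which meets the USD 15,000 floor, which satisfies one of the alternatives. Condition met.
  (b) The defendant resides in Ravford, not Zefhaven; the amount in controversy is USD 299,000, above the USD 272,500 ceiling — no alternative holds. Fails.
  (c) The plaintiff resides in Ravford, which is not Zefhaven. Satisfied.
  (d) The claim is a tort claim, not an employment claim. Met.
  → Not every requirement is met — no jurisdiction.
Courts with jurisdiction: the Ravford Court of Common Pleas — 1 in total.

1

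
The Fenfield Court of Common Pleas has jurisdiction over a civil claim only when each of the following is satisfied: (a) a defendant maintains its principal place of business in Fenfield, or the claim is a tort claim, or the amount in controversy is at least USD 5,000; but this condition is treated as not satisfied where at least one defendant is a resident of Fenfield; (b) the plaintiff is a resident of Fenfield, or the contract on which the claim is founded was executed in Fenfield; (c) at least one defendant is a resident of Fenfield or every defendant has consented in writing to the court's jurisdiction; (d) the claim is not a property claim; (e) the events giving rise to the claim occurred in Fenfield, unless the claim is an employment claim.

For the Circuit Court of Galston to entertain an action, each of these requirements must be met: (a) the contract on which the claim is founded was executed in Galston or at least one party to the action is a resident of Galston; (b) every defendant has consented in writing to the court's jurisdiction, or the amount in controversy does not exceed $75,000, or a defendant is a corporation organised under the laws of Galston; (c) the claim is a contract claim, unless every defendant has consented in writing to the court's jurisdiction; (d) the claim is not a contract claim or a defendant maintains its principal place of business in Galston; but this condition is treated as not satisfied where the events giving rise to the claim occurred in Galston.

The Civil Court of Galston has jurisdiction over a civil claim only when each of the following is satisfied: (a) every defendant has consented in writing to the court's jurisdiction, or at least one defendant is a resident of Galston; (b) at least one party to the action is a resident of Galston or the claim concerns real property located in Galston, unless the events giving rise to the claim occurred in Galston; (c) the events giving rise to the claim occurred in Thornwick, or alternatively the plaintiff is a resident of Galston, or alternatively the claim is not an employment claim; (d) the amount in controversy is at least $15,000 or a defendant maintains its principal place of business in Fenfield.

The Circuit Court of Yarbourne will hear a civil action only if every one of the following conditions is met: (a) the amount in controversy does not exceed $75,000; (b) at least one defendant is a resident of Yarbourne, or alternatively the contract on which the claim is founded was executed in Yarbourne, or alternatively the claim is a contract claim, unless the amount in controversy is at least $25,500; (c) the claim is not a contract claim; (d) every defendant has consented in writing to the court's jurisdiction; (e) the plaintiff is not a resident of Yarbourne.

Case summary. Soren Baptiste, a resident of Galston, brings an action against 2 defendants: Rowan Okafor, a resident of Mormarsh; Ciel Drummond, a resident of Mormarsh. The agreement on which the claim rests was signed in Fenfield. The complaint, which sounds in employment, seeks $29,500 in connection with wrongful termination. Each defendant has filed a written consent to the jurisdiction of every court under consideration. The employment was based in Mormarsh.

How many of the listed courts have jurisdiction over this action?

4

The Fenfield Court of Common Pleas:
  (a) The amount in controversy is $29,500, which meets the USD 5,000 floor, so this disjunct is met. And the carve-out is inapplicable — no defendant resides in Fenfield (they reside in Mormarsh, Mormarsh). Met.
  (b) The contract was executed in Fenfield, so this disjunct is met. Satisfied.
  (c) Every defendant has filed written consent — that alternative is enough. Condition met.
  (d) The claim is an employment claim, not a property claim. Condition met.
  (e) The operative events occurred in Mormarsh, not Fenfield. The proviso rescues it, though: the claim is an employment claim. Condition met.
  → Every requirement is satisfied — jurisdiction.
The Circuit Court of Galston:
  (a) Soren Baptiste resides in Galston, which satisfies one of the alternatives. Satisfied.
  (b) Every defendant has filed written consent, so one alternative holds. Condition met.
  (c) The claim is an employment claim, not a contract claim. However, every defendant has filed written consent, so the 'unless' proviso supplies this condition. Condition met.
  (d) The claim is an employment claim, not a contract claim, so one alternative holds. The exception is not triggered, since the operative events occurred in Mormarsh, not Galston. Condition met.
  → Jurisdiction lies.
The Civil Court of Galston:
  (a) Every defendant has filed written consent, so one alternative holds. Condition met.
  (b) Soren Baptiste resides in Galston, so this disjunct is met. Met.
  (c) The plaintiff resides in Galston — that alternative is enough. Met.
  (d) The amount in controversy is USD 29,500, which meets the USD 15,000 floor, so this disjunct is met. Met.
  → Jurisdiction lies.
The Circuit Court of Yarbourne:
  (a) The amount in controversy is USD 29,500, within the USD 75,000 ceiling. Satisfied.
  (b) No defendant resides in Yarbourne (they reside in Mormarsh, Mormarsh); the contract was executed in Fenfield, not Yarbourne; the claim is an employment claim, not a contract claim — every alternative fails. The proviso rescues it, though: the amount in controversy is $29,500, which meets the $25,500 floor. Met.
  (c) The claim is an employment claim, not a contract claim. Met.
  (d) Every defendant has filed written consent. Met.
  (e) The plaintiff resides in Galston, which is not Yarbourne. Condition met.
  → The court has jurisdiction.
Courts with jurisdiction: the Fenfield Court of Common Pleas, the Circuit Court of Galston, the Civil Court of Galston, the Circuit Court of Yarbourne — 4 in total.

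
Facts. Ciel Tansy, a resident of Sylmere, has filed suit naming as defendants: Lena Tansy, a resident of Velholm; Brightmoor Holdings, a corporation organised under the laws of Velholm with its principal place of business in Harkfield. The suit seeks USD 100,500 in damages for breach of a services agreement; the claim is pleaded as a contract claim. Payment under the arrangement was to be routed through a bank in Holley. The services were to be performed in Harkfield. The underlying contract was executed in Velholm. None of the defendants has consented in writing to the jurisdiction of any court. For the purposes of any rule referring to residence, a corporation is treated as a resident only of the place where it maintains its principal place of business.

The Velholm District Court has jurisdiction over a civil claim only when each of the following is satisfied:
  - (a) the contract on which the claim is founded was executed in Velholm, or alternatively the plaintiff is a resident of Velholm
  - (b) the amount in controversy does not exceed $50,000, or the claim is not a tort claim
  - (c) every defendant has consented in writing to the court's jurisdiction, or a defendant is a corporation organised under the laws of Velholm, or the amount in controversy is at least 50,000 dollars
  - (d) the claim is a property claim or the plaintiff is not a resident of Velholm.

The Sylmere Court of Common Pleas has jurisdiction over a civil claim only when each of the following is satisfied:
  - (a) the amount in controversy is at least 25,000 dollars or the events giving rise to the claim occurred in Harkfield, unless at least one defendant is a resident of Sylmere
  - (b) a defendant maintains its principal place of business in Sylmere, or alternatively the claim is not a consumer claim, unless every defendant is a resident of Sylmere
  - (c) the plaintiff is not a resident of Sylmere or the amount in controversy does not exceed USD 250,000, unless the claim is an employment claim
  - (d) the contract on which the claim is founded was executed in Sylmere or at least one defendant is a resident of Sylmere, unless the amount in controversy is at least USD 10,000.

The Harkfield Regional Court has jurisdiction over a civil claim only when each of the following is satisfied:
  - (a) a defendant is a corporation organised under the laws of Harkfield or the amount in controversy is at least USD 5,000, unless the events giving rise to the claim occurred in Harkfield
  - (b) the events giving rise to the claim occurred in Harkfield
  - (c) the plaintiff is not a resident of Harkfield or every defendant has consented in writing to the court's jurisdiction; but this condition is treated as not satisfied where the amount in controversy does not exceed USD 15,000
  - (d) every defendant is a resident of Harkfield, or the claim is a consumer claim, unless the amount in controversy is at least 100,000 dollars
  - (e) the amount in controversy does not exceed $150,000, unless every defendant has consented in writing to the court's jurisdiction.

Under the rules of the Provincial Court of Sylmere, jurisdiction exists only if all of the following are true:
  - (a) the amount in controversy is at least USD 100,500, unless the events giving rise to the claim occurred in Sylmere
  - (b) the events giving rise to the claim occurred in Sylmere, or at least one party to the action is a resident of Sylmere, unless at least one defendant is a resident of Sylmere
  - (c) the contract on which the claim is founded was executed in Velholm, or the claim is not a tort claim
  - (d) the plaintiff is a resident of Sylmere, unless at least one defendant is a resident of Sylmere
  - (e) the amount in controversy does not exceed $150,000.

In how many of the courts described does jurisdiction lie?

The Velholm District Court:
  (a) The contract was executed in Velholm, which satisfies one of the alternatives. Met.
  (b) The claim is a contract claim, not a tort claim, so one alternative holds. Satisfied.
  (c) Brightmoor Holdings is organised under the laws of Velholm, so this disjunct is met. Met.
  (d) The plaintiff resides in Sylmere, which is not Velholm, so one alternative holds. Condition met.
  → Every requirement is satisfied — jurisdiction.
The Sylmere Court of Common Pleas:
  (a) The amount in controversy is 100,500 dollars, which meets the 25,000 dollars floor, so one alternative holds. Satisfied.
  (b) The claim is a contract claim, not a consumer claim, which satisfies one of the alternatives. Met.
  (c) The amount in controversy is 100,500 dollars, within the $250,000 ceiling — that alternative is enough. Condition met.
  (d) The contract was executed in Velholm, not Sylmere; no defendant resides in Sylmere (they reside in Velholm, Harkfield) — no alternative holds. However, the amount in controversy is $100,500, which meets the 10,000 dollars floor, so the 'unless' proviso supplies this condition. Met.
  → All conditions met; jurisdiction exists.
The Harkfield Regional Court:
  (a) The amount in controversy is $100,500, which meets the $5,000 floor, which satisfies one of the alternatives. Satisfied.
  (b) The operative events occurred in Harkfield. Satisfied.
  (c) The plaintiff resides in Sylmere, which is not Harkfield, so this disjunct is met. And the carve-out is inapplicable — the amount in controversy is USD 100,500, above the USD 15,000 ceiling. Satisfied.
  (d) The defendants reside as follows — Lena Tansy in Velholm, Brightmoor Holdings in Harkfield — not all in Harkfield; the claim is a contract claim, not a consumer claim — no alternative holds. However, the amount in controversy is USD 100,500, which meets the $100,000 floor, so the 'unless' proviso supplies this condition. Condition met.
  (e) The amount in controversy is $100,500, within the $150,000 ceiling. Condition met.
  → All conditions met; jurisdiction exists.
The Provincial Court of Sylmere:
  (a) The amount in controversy is $100,500, which meets the $100,500 floor. Met.
  (b) Ciel Tansy resides in Sylmere, which satisfies one of the alternatives. Condition met.
  (c) The contract was executed in Velholm, which satisfies one of the alternatives. Condition met.
  (d) The plaintiff resides in Sylmere. Condition met.
  (e) The amount in controversy is 100,500 dollars, within the $150,000 ceiling. Condition met.
  → The court has jurisdiction.
Courts with jurisdiction: the Velholm District Court, the Sylmere Court of Common Pleas, the Harkfield Regional Court, the Provincial Court of Sylmere — 4 in total.

4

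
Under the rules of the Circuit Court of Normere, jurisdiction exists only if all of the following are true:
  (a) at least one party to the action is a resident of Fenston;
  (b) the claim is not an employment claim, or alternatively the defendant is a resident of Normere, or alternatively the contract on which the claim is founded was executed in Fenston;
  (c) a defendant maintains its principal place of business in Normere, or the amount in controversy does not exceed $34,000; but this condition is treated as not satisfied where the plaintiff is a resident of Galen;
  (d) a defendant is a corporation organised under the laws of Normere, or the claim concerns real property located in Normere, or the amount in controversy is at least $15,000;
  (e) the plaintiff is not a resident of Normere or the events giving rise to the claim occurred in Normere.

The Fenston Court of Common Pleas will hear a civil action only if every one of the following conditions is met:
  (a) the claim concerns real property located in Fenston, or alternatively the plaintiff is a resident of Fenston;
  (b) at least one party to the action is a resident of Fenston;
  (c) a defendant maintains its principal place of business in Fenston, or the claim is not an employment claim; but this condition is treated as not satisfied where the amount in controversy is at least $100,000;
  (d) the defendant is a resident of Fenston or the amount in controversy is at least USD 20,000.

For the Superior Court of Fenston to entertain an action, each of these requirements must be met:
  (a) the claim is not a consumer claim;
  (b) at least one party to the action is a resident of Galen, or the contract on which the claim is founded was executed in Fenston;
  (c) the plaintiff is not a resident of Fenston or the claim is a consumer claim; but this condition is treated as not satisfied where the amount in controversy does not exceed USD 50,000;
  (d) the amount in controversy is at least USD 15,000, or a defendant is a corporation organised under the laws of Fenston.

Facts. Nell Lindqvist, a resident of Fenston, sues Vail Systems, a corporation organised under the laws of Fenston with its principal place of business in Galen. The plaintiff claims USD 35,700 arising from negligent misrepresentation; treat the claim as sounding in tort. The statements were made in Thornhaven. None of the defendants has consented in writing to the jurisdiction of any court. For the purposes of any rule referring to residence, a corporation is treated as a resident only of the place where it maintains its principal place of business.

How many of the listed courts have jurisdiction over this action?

The Circuit Court of Normere:
  (a) Nell Lindqvist resides in Fenston. Condition met.
  (b) The claim is a tort claim, not an employment claim, so one alternative holds. Satisfied.
  (c) The corporate defendant(s) have their principal place of business in Galen, not Normere; the amount in controversy is 35,700 dollars, above the $34,000 ceiling — none of the alternatives is met. Not satisfied.
  (d) The amount in controversy is USD 35,700, which meets the USD 15,000 floor — that alternative is enough. Satisfied.
  (e) The plaintiff resides in Fenston, which is not Normere — that alternative is enough. Met.
  → At least one condition fails; no jurisdiction.
The Fenston Court of Common Pleas:
  (a) The plaintiff resides in Fenston — that alternative is enough. Condition met.
  (b) Nell Lindqvist resides in Fenston. Satisfied.
  (c) The claim is a tort claim, not an employment claim, so one alternative holds. And the carve-out is inapplicable — the amount in controversy is 35,700 dollars, below the $100,000 floor. Met.
  (d) The amount in controversy is 35,700 dollars, which meets the USD 20,000 floor — that alternative is enough. Met.
  → Every requirement is satisfied — jurisdiction.
The Superior Court of Fenston:
  (a) The claim is a tort claim, not a consumer claim. Condition met.
  (b) Vail Systems resides in Galen, so this disjunct is met. Satisfied.
  (c) The plaintiff resides in Fenston; the claim is a tort claim, not a consumer claim — none of the alternatives is met. Condition not met.
  (d) The amount in controversy is 35,700 dollars, which meets the 15,000 dollars floor — that alternative is enough. Met.
  → The court lacks jurisdiction.
Courts with jurisdiction: the Fenston Court of Common Pleas — 1 in total.

1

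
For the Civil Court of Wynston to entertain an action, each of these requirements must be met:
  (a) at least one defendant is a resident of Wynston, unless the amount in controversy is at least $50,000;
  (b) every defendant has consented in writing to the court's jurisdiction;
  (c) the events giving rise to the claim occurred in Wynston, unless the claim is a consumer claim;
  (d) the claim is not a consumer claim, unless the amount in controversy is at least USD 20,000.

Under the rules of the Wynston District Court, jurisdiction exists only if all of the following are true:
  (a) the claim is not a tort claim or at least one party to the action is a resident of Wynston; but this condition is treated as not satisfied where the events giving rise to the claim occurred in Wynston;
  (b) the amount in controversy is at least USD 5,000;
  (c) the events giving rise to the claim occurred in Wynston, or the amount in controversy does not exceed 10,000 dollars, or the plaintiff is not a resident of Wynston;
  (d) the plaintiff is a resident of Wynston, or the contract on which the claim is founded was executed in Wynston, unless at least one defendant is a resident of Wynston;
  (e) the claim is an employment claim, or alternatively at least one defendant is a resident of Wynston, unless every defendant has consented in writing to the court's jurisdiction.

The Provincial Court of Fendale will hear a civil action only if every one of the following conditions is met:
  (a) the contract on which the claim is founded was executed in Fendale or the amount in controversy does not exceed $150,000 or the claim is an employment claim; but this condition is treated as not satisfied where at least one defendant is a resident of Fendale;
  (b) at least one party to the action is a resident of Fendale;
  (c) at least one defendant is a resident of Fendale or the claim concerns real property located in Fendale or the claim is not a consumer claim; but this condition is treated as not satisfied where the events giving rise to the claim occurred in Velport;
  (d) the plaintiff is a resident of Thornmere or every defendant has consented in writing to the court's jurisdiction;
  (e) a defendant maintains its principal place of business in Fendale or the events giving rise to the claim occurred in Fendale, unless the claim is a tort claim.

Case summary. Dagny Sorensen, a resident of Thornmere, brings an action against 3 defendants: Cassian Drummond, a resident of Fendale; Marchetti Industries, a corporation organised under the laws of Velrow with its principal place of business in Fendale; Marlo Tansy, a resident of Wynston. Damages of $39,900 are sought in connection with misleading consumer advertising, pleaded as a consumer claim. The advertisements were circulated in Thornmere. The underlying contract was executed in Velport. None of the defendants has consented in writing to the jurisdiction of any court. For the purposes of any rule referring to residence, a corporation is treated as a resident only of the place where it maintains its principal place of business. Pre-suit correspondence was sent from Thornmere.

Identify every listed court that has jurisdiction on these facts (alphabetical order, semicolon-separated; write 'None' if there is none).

The Civil Court of Wynston:
  (a) Marlo Tansy resides in Wynston. Satisfied.
  (b) No such written consent has been filed. Condition not met.
  (c) The operative events occurred in Thornmere, not Wynston. The proviso rescues it, though: the claim is a consumer claim. Condition met.
  (d) The claim is a consumer claim. However, the amount in controversy is USD 39,900, which meets the USD 20,000 floor, so the 'unless' proviso supplies this condition. Satisfied.
  → The court lacks jurisdiction.
The Wynston District Court:
  (a) The claim is a consumer claim, not a tort claim, so this disjunct is met. The exception is not triggered, since the operative events occurred in Thornmere, not Wynston. Met.
  (b) The amount in controversy is USD 39,900, which meets the 5,000 dollars floor. Met.
  (c) The plaintiff resides in Thornmere, which is not Wynston, so this disjunct is met. Condition met.
  (d) The plaintiff resides in Thornmere, not Wynston; the contract was executed in Velport, not Wynston — every alternative fails. However, Marlo Tansy resides in Wynston, so the 'unless' proviso supplies this condition. Met.
  (e) Marlo Tansy resides in Wynston, so one alternative holds. Condition met.
  → The court has jurisdiction.
The Provincial Court of Fendale:
  (a) The amount in controversy is $39,900, within the USD 150,000 ceiling, so this disjunct is met. However, Cassian Drummond resides in Fendale, which falls within the stated exception and so defeats the condition. Not satisfied.
  (b) Cassian Drummond resides in Fendale. Condition met.
  (c) Cassian Drummond resides in Fendale — that alternative is enough. The carve-out does not apply: the operative events occurred in Thornmere, not Velport. Met.
  (d) The plaintiff resides in Thornmere, which satisfies one of the alternatives. Condition met.
  (e) Marchetti Industries has its principal place of business in Fendale, so one alternative holds. Met.
  → Not every requirement is met — no jurisdiction.

the Wynston District Court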